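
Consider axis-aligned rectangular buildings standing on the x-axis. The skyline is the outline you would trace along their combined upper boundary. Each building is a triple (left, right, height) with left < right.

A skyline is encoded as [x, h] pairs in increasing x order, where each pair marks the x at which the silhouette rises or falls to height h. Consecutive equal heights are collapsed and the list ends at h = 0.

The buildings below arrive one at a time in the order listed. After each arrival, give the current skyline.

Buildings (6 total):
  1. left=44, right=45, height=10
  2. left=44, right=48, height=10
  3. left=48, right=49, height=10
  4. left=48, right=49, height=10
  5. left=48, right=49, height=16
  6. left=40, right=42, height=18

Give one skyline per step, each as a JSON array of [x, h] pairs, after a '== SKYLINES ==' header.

== SKYLINES ==
[[44,10],[45,0]]
[[44,10],[48,0]]
[[44,10],[49,0]]
[[44,10],[49,0]]
[[44,10],[48,16],[49,0]]
[[40,18],[42,0],[44,10],[48,16],[49,0]]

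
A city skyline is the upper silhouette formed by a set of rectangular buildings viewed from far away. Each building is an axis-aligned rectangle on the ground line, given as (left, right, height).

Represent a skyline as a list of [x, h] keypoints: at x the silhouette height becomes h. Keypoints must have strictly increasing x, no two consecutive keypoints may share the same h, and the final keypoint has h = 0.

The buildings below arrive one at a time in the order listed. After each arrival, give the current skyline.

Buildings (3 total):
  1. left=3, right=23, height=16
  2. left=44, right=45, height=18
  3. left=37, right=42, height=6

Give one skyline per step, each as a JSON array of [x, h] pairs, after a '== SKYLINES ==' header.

== SKYLINES ==
[[3,16],[23,0]]
[[3,16],[23,0],[44,18],[45,0]]
[[3,16],[23,0],[37,6],[42,0],[44,18],[45,0]]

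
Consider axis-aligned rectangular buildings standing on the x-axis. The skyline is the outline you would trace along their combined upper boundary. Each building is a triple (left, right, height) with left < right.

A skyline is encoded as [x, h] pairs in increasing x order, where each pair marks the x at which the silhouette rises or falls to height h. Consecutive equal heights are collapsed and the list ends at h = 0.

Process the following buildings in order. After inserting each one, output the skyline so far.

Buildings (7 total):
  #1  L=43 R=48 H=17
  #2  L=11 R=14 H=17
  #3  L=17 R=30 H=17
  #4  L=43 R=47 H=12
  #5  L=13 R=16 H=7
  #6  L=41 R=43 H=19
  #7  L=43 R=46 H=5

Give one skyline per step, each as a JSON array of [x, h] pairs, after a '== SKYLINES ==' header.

== SKYLINES ==
[[43,17],[48,0]]
[[11,17],[14,0],[43,17],[48,0]]
[[11,17],[14,0],[17,17],[30,0],[43,17],[48,0]]
[[11,17],[14,0],[17,17],[30,0],[43,17],[48,0]]
[[11,17],[14,7],[16,0],[17,17],[30,0],[43,17],[48,0]]
[[11,17],[14,7],[16,0],[17,17],[30,0],[41,19],[43,17],[48,0]]
[[11,17],[14,7],[16,0],[17,17],[30,0],[41,19],[43,17],[48,0]]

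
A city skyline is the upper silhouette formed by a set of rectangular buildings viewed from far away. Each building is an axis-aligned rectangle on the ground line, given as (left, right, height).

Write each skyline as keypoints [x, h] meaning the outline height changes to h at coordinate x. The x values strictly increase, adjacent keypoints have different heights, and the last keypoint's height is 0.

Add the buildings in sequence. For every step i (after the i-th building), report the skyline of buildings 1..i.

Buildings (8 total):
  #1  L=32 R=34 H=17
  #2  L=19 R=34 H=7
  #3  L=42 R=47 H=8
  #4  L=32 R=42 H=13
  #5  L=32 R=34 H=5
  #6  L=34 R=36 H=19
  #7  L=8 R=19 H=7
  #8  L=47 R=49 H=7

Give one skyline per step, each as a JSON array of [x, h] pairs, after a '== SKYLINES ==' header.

== SKYLINES ==
[[32,17],[34,0]]
[[19,7],[32,17],[34,0]]
[[19,7],[32,17],[34,0],[42,8],[47,0]]
[[19,7],[32,17],[34,13],[42,8],[47,0]]
[[19,7],[32,17],[34,13],[42,8],[47,0]]
[[19,7],[32,17],[34,19],[36,13],[42,8],[47,0]]
[[8,7],[32,17],[34,19],[36,13],[42,8],[47,0]]
[[8,7],[32,17],[34,19],[36,13],[42,8],[47,7],[49,0]]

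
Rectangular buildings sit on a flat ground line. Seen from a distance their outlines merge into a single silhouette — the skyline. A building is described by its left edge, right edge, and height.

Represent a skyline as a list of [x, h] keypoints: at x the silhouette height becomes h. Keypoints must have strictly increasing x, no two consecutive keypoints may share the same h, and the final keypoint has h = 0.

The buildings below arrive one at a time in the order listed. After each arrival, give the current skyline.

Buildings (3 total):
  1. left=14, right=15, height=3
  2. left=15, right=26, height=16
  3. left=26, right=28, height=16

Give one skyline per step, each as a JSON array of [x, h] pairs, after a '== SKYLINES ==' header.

== SKYLINES ==
[[14,3],[15,0]]
[[14,3],[15,16],[26,0]]
[[14,3],[15,16],[28,0]]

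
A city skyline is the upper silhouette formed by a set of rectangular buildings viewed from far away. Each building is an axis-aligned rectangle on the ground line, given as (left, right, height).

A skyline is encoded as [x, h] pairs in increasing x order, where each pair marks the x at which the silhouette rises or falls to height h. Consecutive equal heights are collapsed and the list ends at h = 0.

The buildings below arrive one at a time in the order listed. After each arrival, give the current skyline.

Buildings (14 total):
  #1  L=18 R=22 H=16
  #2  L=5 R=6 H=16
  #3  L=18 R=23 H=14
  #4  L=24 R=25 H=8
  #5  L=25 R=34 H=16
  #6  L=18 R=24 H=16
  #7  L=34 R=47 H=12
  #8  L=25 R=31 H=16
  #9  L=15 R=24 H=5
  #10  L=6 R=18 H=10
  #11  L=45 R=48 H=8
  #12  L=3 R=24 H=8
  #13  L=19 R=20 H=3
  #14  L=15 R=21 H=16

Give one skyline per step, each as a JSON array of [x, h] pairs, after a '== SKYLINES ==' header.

== SKYLINES ==
[[18,16],[22,0]]
[[5,16],[6,0],[18,16],[22,0]]
[[5,16],[6,0],[18,16],[22,14],[23,0]]
[[5,16],[6,0],[18,16],[22,14],[23,0],[24,8],[25,0]]
[[5,16],[6,0],[18,16],[22,14],[23,0],[24,8],[25,16],[34,0]]
[[5,16],[6,0],[18,16],[24,8],[25,16],[34,0]]
[[5,16],[6,0],[18,16],[24,8],[25,16],[34,12],[47,0]]
[[5,16],[6,0],[18,16],[24,8],[25,16],[34,12],[47,0]]
[[5,16],[6,0],[15,5],[18,16],[24,8],[25,16],[34,12],[47,0]]
[[5,16],[6,10],[18,16],[24,8],[25,16],[34,12],[47,0]]
[[5,16],[6,10],[18,16],[24,8],[25,16],[34,12],[47,8],[48,0]]
[[3,8],[5,16],[6,10],[18,16],[24,8],[25,16],[34,12],[47,8],[48,0]]
[[3,8],[5,16],[6,10],[18,16],[24,8],[25,16],[34,12],[47,8],[48,0]]
[[3,8],[5,16],[6,10],[15,16],[24,8],[25,16],[34,12],[47,8],[48,0]]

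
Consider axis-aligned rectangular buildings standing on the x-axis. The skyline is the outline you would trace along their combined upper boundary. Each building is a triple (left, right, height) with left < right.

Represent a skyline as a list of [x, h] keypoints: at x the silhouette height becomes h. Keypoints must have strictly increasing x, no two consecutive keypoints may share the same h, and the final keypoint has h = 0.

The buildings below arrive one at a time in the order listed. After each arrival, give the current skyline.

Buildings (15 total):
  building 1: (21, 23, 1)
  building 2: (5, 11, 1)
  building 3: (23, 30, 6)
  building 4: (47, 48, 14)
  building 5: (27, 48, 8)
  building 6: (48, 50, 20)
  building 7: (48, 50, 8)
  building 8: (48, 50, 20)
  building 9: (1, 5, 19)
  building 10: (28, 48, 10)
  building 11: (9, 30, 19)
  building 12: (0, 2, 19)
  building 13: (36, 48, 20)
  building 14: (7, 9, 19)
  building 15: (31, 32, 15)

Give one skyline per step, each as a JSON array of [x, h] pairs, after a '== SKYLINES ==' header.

== SKYLINES ==
[[21,1],[23,0]]
[[5,1],[11,0],[21,1],[23,0]]
[[5,1],[11,0],[21,1],[23,6],[30,0]]
[[5,1],[11,0],[21,1],[23,6],[30,0],[47,14],[48,0]]
[[5,1],[11,0],[21,1],[23,6],[27,8],[47,14],[48,0]]
[[5,1],[11,0],[21,1],[23,6],[27,8],[47,14],[48,20],[50,0]]
[[5,1],[11,0],[21,1],[23,6],[27,8],[47,14],[48,20],[50,0]]
[[5,1],[11,0],[21,1],[23,6],[27,8],[47,14],[48,20],[50,0]]
[[1,19],[5,1],[11,0],[21,1],[23,6],[27,8],[47,14],[48,20],[50,0]]
[[1,19],[5,1],[11,0],[21,1],[23,6],[27,8],[28,10],[47,14],[48,20],[50,0]]
[[1,19],[5,1],[9,19],[30,10],[47,14],[48,20],[50,0]]
[[0,19],[5,1],[9,19],[30,10],[47,14],[48,20],[50,0]]
[[0,19],[5,1],[9,19],[30,10],[36,20],[50,0]]
[[0,19],[5,1],[7,19],[30,10],[36,20],[50,0]]
[[0,19],[5,1],[7,19],[30,10],[31,15],[32,10],[36,20],[50,0]]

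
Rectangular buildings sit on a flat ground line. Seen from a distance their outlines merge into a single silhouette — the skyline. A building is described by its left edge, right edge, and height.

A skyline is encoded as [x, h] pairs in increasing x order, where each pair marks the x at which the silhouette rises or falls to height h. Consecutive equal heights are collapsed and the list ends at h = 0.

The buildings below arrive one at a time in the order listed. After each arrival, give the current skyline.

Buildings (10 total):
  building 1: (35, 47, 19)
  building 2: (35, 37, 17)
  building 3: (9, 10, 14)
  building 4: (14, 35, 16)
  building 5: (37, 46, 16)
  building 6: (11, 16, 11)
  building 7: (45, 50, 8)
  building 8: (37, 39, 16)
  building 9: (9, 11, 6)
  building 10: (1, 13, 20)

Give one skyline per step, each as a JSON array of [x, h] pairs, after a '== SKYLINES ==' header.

== SKYLINES ==
[[35,19],[47,0]]
[[35,19],[47,0]]
[[9,14],[10,0],[35,19],[47,0]]
[[9,14],[10,0],[14,16],[35,19],[47,0]]
[[9,14],[10,0],[14,16],[35,19],[47,0]]
[[9,14],[10,0],[11,11],[14,16],[35,19],[47,0]]
[[9,14],[10,0],[11,11],[14,16],[35,19],[47,8],[50,0]]
[[9,14],[10,0],[11,11],[14,16],[35,19],[47,8],[50,0]]
[[9,14],[10,6],[11,11],[14,16],[35,19],[47,8],[50,0]]
[[1,20],[13,11],[14,16],[35,19],[47,8],[50,0]]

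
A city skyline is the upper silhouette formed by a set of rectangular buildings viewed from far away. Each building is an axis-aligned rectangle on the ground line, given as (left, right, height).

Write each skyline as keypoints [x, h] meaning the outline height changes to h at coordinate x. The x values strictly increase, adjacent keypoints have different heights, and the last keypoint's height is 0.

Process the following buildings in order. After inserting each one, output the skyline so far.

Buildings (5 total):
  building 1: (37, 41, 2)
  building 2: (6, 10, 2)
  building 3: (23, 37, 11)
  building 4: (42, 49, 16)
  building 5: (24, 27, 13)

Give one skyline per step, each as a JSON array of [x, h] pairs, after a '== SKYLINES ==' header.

== SKYLINES ==
[[37,2],[41,0]]
[[6,2],[10,0],[37,2],[41,0]]
[[6,2],[10,0],[23,11],[37,2],[41,0]]
[[6,2],[10,0],[23,11],[37,2],[41,0],[42,16],[49,0]]
[[6,2],[10,0],[23,11],[24,13],[27,11],[37,2],[41,0],[42,16],[49,0]]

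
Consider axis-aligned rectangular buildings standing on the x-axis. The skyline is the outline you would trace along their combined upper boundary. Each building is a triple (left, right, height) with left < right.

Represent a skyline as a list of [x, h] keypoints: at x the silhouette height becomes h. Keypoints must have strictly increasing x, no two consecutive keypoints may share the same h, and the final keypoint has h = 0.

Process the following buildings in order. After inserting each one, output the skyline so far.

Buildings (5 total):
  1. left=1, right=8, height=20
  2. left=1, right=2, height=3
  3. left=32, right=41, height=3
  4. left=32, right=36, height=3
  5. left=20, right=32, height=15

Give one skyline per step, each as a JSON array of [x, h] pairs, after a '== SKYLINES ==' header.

== SKYLINES ==
[[1,20],[8,0]]
[[1,20],[8,0]]
[[1,20],[8,0],[32,3],[41,0]]
[[1,20],[8,0],[32,3],[41,0]]
[[1,20],[8,0],[20,15],[32,3],[41,0]]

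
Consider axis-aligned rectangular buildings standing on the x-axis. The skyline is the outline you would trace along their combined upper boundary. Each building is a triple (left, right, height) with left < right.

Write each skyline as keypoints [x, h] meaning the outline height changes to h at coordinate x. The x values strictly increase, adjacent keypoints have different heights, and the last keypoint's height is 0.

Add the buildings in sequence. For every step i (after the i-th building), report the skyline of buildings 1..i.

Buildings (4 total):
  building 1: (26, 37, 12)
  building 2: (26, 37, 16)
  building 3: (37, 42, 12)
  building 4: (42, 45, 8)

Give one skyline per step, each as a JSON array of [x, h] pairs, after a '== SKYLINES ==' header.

== SKYLINES ==
[[26,12],[37,0]]
[[26,16],[37,0]]
[[26,16],[37,12],[42,0]]
[[26,16],[37,12],[42,8],[45,0]]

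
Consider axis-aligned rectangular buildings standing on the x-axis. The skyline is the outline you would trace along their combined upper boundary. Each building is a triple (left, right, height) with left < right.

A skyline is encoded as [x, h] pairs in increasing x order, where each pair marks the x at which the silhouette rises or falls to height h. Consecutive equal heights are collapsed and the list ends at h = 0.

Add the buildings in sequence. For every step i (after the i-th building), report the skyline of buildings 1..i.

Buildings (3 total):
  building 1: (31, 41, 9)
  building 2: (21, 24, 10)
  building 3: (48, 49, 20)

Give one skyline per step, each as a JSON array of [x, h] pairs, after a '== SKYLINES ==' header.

== SKYLINES ==
[[31,9],[41,0]]
[[21,10],[24,0],[31,9],[41,0]]
[[21,10],[24,0],[31,9],[41,0],[48,20],[49,0]]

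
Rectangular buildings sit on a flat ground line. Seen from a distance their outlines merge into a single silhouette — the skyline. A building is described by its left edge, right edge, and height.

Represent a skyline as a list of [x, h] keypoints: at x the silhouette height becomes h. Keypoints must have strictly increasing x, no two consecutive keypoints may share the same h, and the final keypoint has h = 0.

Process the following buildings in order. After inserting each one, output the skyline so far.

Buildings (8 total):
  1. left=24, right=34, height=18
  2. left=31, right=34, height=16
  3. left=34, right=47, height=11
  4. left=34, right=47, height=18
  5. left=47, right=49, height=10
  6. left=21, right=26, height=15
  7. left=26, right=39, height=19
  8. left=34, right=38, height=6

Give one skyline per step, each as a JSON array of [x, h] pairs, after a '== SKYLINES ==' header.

== SKYLINES ==
[[24,18],[34,0]]
[[24,18],[34,0]]
[[24,18],[34,11],[47,0]]
[[24,18],[47,0]]
[[24,18],[47,10],[49,0]]
[[21,15],[24,18],[47,10],[49,0]]
[[21,15],[24,18],[26,19],[39,18],[47,10],[49,0]]
[[21,15],[24,18],[26,19],[39,18],[47,10],[49,0]]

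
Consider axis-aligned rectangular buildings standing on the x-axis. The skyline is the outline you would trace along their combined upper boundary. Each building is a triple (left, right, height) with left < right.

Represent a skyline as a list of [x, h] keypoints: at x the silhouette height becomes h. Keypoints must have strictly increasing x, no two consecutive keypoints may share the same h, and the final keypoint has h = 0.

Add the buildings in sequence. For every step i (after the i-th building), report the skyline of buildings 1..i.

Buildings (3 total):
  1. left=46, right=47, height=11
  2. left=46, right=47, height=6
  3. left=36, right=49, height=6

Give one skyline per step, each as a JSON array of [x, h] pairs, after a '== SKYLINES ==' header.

== SKYLINES ==
[[46,11],[47,0]]
[[46,11],[47,0]]
[[36,6],[46,11],[47,6],[49,0]]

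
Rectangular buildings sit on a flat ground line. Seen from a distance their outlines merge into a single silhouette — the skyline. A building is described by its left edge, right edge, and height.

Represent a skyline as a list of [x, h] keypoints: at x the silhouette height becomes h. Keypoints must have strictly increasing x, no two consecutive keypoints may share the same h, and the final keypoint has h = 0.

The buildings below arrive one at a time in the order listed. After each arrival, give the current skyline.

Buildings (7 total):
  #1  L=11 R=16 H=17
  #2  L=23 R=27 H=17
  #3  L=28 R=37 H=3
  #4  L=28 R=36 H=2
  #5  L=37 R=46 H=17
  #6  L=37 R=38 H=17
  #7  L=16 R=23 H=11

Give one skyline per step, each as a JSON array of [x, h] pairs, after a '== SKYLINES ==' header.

== SKYLINES ==
[[11,17],[16,0]]
[[11,17],[16,0],[23,17],[27,0]]
[[11,17],[16,0],[23,17],[27,0],[28,3],[37,0]]
[[11,17],[16,0],[23,17],[27,0],[28,3],[37,0]]
[[11,17],[16,0],[23,17],[27,0],[28,3],[37,17],[46,0]]
[[11,17],[16,0],[23,17],[27,0],[28,3],[37,17],[46,0]]
[[11,17],[16,11],[23,17],[27,0],[28,3],[37,17],[46,0]]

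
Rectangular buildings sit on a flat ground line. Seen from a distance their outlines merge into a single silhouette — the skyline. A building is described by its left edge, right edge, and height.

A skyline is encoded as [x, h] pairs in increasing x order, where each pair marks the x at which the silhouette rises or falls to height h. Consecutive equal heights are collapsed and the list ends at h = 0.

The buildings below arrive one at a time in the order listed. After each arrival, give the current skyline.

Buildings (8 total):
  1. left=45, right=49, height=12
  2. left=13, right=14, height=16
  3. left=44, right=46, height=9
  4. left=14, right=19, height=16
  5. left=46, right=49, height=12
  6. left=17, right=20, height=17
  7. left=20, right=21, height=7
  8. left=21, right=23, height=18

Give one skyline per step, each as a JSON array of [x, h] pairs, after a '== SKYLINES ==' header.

== SKYLINES ==
[[45,12],[49,0]]
[[13,16],[14,0],[45,12],[49,0]]
[[13,16],[14,0],[44,9],[45,12],[49,0]]
[[13,16],[19,0],[44,9],[45,12],[49,0]]
[[13,16],[19,0],[44,9],[45,12],[49,0]]
[[13,16],[17,17],[20,0],[44,9],[45,12],[49,0]]
[[13,16],[17,17],[20,7],[21,0],[44,9],[45,12],[49,0]]
[[13,16],[17,17],[20,7],[21,18],[23,0],[44,9],[45,12],[49,0]]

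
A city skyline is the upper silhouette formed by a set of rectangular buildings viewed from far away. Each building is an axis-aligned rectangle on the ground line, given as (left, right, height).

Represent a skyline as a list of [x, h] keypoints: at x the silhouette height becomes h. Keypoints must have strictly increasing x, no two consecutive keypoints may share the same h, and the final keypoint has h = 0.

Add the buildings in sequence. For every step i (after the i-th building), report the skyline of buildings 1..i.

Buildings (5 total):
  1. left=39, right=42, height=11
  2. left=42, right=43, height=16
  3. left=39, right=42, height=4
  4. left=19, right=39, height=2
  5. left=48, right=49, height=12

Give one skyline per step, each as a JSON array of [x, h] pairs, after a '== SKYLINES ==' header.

== SKYLINES ==
[[39,11],[42,0]]
[[39,11],[42,16],[43,0]]
[[39,11],[42,16],[43,0]]
[[19,2],[39,11],[42,16],[43,0]]
[[19,2],[39,11],[42,16],[43,0],[48,12],[49,0]]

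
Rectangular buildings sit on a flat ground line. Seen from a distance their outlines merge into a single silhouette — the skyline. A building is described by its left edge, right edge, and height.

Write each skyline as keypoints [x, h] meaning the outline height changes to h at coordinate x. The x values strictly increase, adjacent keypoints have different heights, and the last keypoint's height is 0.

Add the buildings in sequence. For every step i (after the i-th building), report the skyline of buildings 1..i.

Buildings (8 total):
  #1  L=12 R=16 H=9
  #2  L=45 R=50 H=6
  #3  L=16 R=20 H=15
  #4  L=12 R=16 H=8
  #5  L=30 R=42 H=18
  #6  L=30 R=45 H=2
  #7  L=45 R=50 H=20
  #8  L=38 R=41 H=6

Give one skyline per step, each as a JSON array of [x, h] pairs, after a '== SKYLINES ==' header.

== SKYLINES ==
[[12,9],[16,0]]
[[12,9],[16,0],[45,6],[50,0]]
[[12,9],[16,15],[20,0],[45,6],[50,0]]
[[12,9],[16,15],[20,0],[45,6],[50,0]]
[[12,9],[16,15],[20,0],[30,18],[42,0],[45,6],[50,0]]
[[12,9],[16,15],[20,0],[30,18],[42,2],[45,6],[50,0]]
[[12,9],[16,15],[20,0],[30,18],[42,2],[45,20],[50,0]]
[[12,9],[16,15],[20,0],[30,18],[42,2],[45,20],[50,0]]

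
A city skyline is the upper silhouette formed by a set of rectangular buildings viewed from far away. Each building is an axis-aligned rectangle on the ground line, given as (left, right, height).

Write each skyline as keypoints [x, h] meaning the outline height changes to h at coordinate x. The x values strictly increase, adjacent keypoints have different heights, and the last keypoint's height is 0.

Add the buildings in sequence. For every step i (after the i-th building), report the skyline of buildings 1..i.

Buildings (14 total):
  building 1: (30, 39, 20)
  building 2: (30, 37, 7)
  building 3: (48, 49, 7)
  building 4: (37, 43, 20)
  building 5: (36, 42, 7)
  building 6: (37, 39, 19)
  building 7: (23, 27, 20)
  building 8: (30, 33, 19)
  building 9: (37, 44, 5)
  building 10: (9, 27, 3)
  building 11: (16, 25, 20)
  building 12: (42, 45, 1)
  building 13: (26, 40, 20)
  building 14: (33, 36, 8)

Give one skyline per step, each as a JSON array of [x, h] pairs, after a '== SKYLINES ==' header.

== SKYLINES ==
[[30,20],[39,0]]
[[30,20],[39,0]]
[[30,20],[39,0],[48,7],[49,0]]
[[30,20],[43,0],[48,7],[49,0]]
[[30,20],[43,0],[48,7],[49,0]]
[[30,20],[43,0],[48,7],[49,0]]
[[23,20],[27,0],[30,20],[43,0],[48,7],[49,0]]
[[23,20],[27,0],[30,20],[43,0],[48,7],[49,0]]
[[23,20],[27,0],[30,20],[43,5],[44,0],[48,7],[49,0]]
[[9,3],[23,20],[27,0],[30,20],[43,5],[44,0],[48,7],[49,0]]
[[9,3],[16,20],[27,0],[30,20],[43,5],[44,0],[48,7],[49,0]]
[[9,3],[16,20],[27,0],[30,20],[43,5],[44,1],[45,0],[48,7],[49,0]]
[[9,3],[16,20],[43,5],[44,1],[45,0],[48,7],[49,0]]
[[9,3],[16,20],[43,5],[44,1],[45,0],[48,7],[49,0]]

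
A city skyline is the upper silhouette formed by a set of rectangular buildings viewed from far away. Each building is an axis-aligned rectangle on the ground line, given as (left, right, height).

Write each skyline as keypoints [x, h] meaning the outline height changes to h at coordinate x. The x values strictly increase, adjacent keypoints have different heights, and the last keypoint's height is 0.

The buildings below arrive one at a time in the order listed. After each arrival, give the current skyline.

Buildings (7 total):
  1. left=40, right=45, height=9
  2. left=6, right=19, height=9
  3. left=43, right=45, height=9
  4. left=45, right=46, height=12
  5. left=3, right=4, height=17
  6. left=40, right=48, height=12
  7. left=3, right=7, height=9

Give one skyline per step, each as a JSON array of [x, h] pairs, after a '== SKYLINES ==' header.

== SKYLINES ==
[[40,9],[45,0]]
[[6,9],[19,0],[40,9],[45,0]]
[[6,9],[19,0],[40,9],[45,0]]
[[6,9],[19,0],[40,9],[45,12],[46,0]]
[[3,17],[4,0],[6,9],[19,0],[40,9],[45,12],[46,0]]
[[3,17],[4,0],[6,9],[19,0],[40,12],[48,0]]
[[3,17],[4,9],[19,0],[40,12],[48,0]]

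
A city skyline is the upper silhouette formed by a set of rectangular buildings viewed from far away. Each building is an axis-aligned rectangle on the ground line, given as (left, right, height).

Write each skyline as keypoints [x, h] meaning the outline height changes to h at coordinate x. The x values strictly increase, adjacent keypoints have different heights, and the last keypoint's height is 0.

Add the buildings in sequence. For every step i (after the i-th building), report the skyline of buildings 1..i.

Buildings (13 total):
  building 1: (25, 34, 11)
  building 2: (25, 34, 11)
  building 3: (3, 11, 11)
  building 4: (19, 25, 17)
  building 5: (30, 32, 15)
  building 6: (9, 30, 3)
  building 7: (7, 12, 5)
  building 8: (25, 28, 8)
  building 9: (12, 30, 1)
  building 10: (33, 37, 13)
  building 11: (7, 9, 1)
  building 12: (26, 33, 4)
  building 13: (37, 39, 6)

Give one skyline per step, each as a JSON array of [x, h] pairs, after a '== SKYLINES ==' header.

== SKYLINES ==
[[25,11],[34,0]]
[[25,11],[34,0]]
[[3,11],[11,0],[25,11],[34,0]]
[[3,11],[11,0],[19,17],[25,11],[34,0]]
[[3,11],[11,0],[19,17],[25,11],[30,15],[32,11],[34,0]]
[[3,11],[11,3],[19,17],[25,11],[30,15],[32,11],[34,0]]
[[3,11],[11,5],[12,3],[19,17],[25,11],[30,15],[32,11],[34,0]]
[[3,11],[11,5],[12,3],[19,17],[25,11],[30,15],[32,11],[34,0]]
[[3,11],[11,5],[12,3],[19,17],[25,11],[30,15],[32,11],[34,0]]
[[3,11],[11,5],[12,3],[19,17],[25,11],[30,15],[32,11],[33,13],[37,0]]
[[3,11],[11,5],[12,3],[19,17],[25,11],[30,15],[32,11],[33,13],[37,0]]
[[3,11],[11,5],[12,3],[19,17],[25,11],[30,15],[32,11],[33,13],[37,0]]
[[3,11],[11,5],[12,3],[19,17],[25,11],[30,15],[32,11],[33,13],[37,6],[39,0]]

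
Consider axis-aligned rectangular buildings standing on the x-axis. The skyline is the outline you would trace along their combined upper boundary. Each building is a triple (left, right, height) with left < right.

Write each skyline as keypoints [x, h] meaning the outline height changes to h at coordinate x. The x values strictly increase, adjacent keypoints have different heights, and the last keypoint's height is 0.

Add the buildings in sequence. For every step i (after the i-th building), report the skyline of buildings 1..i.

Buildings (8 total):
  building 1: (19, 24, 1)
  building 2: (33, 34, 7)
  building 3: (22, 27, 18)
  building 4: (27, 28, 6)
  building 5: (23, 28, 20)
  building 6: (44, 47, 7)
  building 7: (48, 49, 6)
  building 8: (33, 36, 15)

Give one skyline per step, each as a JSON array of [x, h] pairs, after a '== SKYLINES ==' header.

== SKYLINES ==
[[19,1],[24,0]]
[[19,1],[24,0],[33,7],[34,0]]
[[19,1],[22,18],[27,0],[33,7],[34,0]]
[[19,1],[22,18],[27,6],[28,0],[33,7],[34,0]]
[[19,1],[22,18],[23,20],[28,0],[33,7],[34,0]]
[[19,1],[22,18],[23,20],[28,0],[33,7],[34,0],[44,7],[47,0]]
[[19,1],[22,18],[23,20],[28,0],[33,7],[34,0],[44,7],[47,0],[48,6],[49,0]]
[[19,1],[22,18],[23,20],[28,0],[33,15],[36,0],[44,7],[47,0],[48,6],[49,0]]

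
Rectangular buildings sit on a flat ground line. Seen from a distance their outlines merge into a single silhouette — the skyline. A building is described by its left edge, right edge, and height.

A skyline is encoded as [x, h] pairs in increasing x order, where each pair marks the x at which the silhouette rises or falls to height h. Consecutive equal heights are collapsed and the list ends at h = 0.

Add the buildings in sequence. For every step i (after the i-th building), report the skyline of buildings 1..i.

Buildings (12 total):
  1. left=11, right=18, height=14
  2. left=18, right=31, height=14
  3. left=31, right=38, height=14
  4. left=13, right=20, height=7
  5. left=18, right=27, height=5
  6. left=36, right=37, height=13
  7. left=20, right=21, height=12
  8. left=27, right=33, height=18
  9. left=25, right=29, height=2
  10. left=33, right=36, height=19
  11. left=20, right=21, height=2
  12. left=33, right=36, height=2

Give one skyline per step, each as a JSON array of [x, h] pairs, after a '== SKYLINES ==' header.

== SKYLINES ==
[[11,14],[18,0]]
[[11,14],[31,0]]
[[11,14],[38,0]]
[[11,14],[38,0]]
[[11,14],[38,0]]
[[11,14],[38,0]]
[[11,14],[38,0]]
[[11,14],[27,18],[33,14],[38,0]]
[[11,14],[27,18],[33,14],[38,0]]
[[11,14],[27,18],[33,19],[36,14],[38,0]]
[[11,14],[27,18],[33,19],[36,14],[38,0]]
[[11,14],[27,18],[33,19],[36,14],[38,0]]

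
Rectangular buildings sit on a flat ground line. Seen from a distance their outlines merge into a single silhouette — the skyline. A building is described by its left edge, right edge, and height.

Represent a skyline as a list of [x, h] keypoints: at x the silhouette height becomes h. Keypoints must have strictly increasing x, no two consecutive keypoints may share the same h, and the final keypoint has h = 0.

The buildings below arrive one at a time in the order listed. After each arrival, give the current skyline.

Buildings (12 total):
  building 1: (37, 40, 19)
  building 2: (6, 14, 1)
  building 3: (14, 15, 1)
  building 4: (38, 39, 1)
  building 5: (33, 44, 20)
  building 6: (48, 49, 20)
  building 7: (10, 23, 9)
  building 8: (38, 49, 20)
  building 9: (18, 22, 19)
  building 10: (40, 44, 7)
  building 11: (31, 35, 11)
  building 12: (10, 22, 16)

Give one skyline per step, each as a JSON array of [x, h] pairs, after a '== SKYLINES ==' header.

== SKYLINES ==
[[37,19],[40,0]]
[[6,1],[14,0],[37,19],[40,0]]
[[6,1],[15,0],[37,19],[40,0]]
[[6,1],[15,0],[37,19],[40,0]]
[[6,1],[15,0],[33,20],[44,0]]
[[6,1],[15,0],[33,20],[44,0],[48,20],[49,0]]
[[6,1],[10,9],[23,0],[33,20],[44,0],[48,20],[49,0]]
[[6,1],[10,9],[23,0],[33,20],[49,0]]
[[6,1],[10,9],[18,19],[22,9],[23,0],[33,20],[49,0]]
[[6,1],[10,9],[18,19],[22,9],[23,0],[33,20],[49,0]]
[[6,1],[10,9],[18,19],[22,9],[23,0],[31,11],[33,20],[49,0]]
[[6,1],[10,16],[18,19],[22,9],[23,0],[31,11],[33,20],[49,0]]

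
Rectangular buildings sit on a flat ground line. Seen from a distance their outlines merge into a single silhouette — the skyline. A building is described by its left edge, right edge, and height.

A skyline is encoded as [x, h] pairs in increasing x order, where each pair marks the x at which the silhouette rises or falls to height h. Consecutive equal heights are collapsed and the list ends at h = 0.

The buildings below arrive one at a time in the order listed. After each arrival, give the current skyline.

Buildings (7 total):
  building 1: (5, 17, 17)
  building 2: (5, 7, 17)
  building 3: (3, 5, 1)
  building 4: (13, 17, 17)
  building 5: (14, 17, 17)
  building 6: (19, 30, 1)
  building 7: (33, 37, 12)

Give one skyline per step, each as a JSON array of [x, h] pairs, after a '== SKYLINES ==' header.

== SKYLINES ==
[[5,17],[17,0]]
[[5,17],[17,0]]
[[3,1],[5,17],[17,0]]
[[3,1],[5,17],[17,0]]
[[3,1],[5,17],[17,0]]
[[3,1],[5,17],[17,0],[19,1],[30,0]]
[[3,1],[5,17],[17,0],[19,1],[30,0],[33,12],[37,0]]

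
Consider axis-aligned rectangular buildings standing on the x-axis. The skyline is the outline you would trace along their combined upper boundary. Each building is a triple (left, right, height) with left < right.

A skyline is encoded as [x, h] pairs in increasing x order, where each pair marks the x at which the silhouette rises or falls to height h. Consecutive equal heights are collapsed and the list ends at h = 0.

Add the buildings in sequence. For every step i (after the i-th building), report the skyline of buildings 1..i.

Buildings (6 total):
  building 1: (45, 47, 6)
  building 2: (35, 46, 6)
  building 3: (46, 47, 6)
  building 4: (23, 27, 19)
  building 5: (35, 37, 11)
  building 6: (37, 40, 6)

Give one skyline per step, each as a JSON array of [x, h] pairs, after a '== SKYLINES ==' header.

== SKYLINES ==
[[45,6],[47,0]]
[[35,6],[47,0]]
[[35,6],[47,0]]
[[23,19],[27,0],[35,6],[47,0]]
[[23,19],[27,0],[35,11],[37,6],[47,0]]
[[23,19],[27,0],[35,11],[37,6],[47,0]]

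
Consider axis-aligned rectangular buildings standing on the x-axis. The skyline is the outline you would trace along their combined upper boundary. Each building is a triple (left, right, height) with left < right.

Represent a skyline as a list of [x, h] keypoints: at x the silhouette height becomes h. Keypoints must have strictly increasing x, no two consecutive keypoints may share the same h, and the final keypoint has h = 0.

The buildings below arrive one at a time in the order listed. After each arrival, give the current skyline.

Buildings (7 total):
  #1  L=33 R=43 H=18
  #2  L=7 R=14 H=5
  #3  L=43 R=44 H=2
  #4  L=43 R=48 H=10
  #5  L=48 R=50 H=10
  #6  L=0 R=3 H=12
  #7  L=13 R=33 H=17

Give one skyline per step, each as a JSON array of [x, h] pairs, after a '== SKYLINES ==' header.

== SKYLINES ==
[[33,18],[43,0]]
[[7,5],[14,0],[33,18],[43,0]]
[[7,5],[14,0],[33,18],[43,2],[44,0]]
[[7,5],[14,0],[33,18],[43,10],[48,0]]
[[7,5],[14,0],[33,18],[43,10],[50,0]]
[[0,12],[3,0],[7,5],[14,0],[33,18],[43,10],[50,0]]
[[0,12],[3,0],[7,5],[13,17],[33,18],[43,10],[50,0]]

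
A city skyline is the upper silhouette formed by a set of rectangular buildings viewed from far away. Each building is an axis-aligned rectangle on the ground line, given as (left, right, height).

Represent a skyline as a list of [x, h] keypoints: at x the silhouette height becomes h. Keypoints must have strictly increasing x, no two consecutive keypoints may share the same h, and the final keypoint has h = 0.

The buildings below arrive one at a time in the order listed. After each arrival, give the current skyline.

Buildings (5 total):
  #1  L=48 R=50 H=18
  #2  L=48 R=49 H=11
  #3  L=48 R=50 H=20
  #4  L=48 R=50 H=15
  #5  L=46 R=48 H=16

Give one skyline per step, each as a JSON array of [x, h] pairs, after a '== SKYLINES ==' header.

== SKYLINES ==
[[48,18],[50,0]]
[[48,18],[50,0]]
[[48,20],[50,0]]
[[48,20],[50,0]]
[[46,16],[48,20],[50,0]]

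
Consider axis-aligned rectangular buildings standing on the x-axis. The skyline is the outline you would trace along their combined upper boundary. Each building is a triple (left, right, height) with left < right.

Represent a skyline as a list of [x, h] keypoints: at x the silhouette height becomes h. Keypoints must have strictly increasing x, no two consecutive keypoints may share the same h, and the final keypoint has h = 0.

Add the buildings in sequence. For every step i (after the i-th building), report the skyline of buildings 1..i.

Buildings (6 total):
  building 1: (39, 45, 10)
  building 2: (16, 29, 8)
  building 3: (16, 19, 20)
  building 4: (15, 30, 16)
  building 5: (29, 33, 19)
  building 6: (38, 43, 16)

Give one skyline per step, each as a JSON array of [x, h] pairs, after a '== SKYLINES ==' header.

== SKYLINES ==
[[39,10],[45,0]]
[[16,8],[29,0],[39,10],[45,0]]
[[16,20],[19,8],[29,0],[39,10],[45,0]]
[[15,16],[16,20],[19,16],[30,0],[39,10],[45,0]]
[[15,16],[16,20],[19,16],[29,19],[33,0],[39,10],[45,0]]
[[15,16],[16,20],[19,16],[29,19],[33,0],[38,16],[43,10],[45,0]]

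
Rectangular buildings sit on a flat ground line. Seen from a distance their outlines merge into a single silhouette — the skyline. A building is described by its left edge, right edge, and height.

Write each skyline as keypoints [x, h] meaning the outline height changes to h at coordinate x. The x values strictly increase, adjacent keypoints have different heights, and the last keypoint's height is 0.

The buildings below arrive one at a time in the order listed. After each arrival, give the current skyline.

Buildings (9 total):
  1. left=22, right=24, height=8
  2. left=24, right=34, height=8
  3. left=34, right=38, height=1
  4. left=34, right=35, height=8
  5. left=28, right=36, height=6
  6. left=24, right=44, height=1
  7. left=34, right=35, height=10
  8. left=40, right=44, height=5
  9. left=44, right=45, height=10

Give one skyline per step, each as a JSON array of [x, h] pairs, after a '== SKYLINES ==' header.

== SKYLINES ==
[[22,8],[24,0]]
[[22,8],[34,0]]
[[22,8],[34,1],[38,0]]
[[22,8],[35,1],[38,0]]
[[22,8],[35,6],[36,1],[38,0]]
[[22,8],[35,6],[36,1],[44,0]]
[[22,8],[34,10],[35,6],[36,1],[44,0]]
[[22,8],[34,10],[35,6],[36,1],[40,5],[44,0]]
[[22,8],[34,10],[35,6],[36,1],[40,5],[44,10],[45,0]]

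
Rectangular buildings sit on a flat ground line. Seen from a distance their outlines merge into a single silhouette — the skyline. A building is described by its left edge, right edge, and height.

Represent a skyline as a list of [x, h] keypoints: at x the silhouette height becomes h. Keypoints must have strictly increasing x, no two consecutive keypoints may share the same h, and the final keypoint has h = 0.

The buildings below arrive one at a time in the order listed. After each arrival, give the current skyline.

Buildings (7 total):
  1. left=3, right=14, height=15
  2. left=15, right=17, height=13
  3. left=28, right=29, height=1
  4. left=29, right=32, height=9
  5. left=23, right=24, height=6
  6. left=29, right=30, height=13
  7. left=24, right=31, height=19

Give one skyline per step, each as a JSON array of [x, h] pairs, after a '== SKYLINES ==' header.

== SKYLINES ==
[[3,15],[14,0]]
[[3,15],[14,0],[15,13],[17,0]]
[[3,15],[14,0],[15,13],[17,0],[28,1],[29,0]]
[[3,15],[14,0],[15,13],[17,0],[28,1],[29,9],[32,0]]
[[3,15],[14,0],[15,13],[17,0],[23,6],[24,0],[28,1],[29,9],[32,0]]
[[3,15],[14,0],[15,13],[17,0],[23,6],[24,0],[28,1],[29,13],[30,9],[32,0]]
[[3,15],[14,0],[15,13],[17,0],[23,6],[24,19],[31,9],[32,0]]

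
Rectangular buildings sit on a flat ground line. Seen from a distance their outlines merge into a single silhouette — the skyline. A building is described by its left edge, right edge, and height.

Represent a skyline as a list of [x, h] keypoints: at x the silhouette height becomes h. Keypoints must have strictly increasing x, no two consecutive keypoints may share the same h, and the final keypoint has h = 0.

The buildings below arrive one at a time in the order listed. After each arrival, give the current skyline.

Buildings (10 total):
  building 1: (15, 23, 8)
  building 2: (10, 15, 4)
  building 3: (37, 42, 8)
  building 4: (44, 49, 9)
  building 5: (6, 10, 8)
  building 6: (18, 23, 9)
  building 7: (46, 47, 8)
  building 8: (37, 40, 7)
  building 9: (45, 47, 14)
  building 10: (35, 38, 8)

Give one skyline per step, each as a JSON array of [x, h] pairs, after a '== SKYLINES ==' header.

== SKYLINES ==
[[15,8],[23,0]]
[[10,4],[15,8],[23,0]]
[[10,4],[15,8],[23,0],[37,8],[42,0]]
[[10,4],[15,8],[23,0],[37,8],[42,0],[44,9],[49,0]]
[[6,8],[10,4],[15,8],[23,0],[37,8],[42,0],[44,9],[49,0]]
[[6,8],[10,4],[15,8],[18,9],[23,0],[37,8],[42,0],[44,9],[49,0]]
[[6,8],[10,4],[15,8],[18,9],[23,0],[37,8],[42,0],[44,9],[49,0]]
[[6,8],[10,4],[15,8],[18,9],[23,0],[37,8],[42,0],[44,9],[49,0]]
[[6,8],[10,4],[15,8],[18,9],[23,0],[37,8],[42,0],[44,9],[45,14],[47,9],[49,0]]
[[6,8],[10,4],[15,8],[18,9],[23,0],[35,8],[42,0],[44,9],[45,14],[47,9],[49,0]]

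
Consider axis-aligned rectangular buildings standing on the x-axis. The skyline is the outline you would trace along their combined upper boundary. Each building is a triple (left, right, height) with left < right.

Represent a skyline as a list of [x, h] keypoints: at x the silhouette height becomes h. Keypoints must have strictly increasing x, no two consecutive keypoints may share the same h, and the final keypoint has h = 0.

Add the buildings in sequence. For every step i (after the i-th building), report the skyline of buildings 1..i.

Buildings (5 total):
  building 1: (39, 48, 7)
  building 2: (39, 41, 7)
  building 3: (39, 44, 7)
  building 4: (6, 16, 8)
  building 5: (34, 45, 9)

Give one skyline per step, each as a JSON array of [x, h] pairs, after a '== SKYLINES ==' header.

== SKYLINES ==
[[39,7],[48,0]]
[[39,7],[48,0]]
[[39,7],[48,0]]
[[6,8],[16,0],[39,7],[48,0]]
[[6,8],[16,0],[34,9],[45,7],[48,0]]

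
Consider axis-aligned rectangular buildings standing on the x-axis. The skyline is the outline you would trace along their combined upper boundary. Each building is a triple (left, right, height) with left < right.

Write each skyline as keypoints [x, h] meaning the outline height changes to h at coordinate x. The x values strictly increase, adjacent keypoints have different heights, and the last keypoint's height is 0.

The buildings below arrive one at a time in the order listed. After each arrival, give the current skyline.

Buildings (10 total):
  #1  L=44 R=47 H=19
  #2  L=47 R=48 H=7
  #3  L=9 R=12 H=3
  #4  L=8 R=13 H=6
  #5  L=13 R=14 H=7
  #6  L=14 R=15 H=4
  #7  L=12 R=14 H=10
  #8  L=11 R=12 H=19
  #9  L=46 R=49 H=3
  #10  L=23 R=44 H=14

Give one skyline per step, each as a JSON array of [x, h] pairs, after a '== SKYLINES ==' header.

== SKYLINES ==
[[44,19],[47,0]]
[[44,19],[47,7],[48,0]]
[[9,3],[12,0],[44,19],[47,7],[48,0]]
[[8,6],[13,0],[44,19],[47,7],[48,0]]
[[8,6],[13,7],[14,0],[44,19],[47,7],[48,0]]
[[8,6],[13,7],[14,4],[15,0],[44,19],[47,7],[48,0]]
[[8,6],[12,10],[14,4],[15,0],[44,19],[47,7],[48,0]]
[[8,6],[11,19],[12,10],[14,4],[15,0],[44,19],[47,7],[48,0]]
[[8,6],[11,19],[12,10],[14,4],[15,0],[44,19],[47,7],[48,3],[49,0]]
[[8,6],[11,19],[12,10],[14,4],[15,0],[23,14],[44,19],[47,7],[48,3],[49,0]]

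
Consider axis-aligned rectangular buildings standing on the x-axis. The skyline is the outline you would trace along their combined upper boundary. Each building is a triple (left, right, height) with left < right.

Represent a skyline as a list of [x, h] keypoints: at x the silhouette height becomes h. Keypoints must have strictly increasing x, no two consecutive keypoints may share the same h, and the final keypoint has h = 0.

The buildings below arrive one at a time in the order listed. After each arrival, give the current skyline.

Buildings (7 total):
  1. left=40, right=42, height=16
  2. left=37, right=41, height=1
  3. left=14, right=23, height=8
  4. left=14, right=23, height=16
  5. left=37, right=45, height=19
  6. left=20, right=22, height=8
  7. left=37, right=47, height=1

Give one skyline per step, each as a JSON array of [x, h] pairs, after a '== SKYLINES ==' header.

== SKYLINES ==
[[40,16],[42,0]]
[[37,1],[40,16],[42,0]]
[[14,8],[23,0],[37,1],[40,16],[42,0]]
[[14,16],[23,0],[37,1],[40,16],[42,0]]
[[14,16],[23,0],[37,19],[45,0]]
[[14,16],[23,0],[37,19],[45,0]]
[[14,16],[23,0],[37,19],[45,1],[47,0]]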